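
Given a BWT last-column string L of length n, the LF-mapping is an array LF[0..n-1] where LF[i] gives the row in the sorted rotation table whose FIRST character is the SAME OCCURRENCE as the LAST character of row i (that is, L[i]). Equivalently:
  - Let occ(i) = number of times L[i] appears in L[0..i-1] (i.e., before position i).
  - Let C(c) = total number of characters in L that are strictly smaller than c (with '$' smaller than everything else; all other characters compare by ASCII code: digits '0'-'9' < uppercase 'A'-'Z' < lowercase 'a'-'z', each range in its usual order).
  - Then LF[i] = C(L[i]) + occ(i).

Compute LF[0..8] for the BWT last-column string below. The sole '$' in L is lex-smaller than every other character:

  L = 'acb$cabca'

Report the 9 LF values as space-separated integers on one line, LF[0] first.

Answer: 1 6 4 0 7 2 5 8 3

Derivation:
Char counts: '$':1, 'a':3, 'b':2, 'c':3
C (first-col start): C('$')=0, C('a')=1, C('b')=4, C('c')=6
L[0]='a': occ=0, LF[0]=C('a')+0=1+0=1
L[1]='c': occ=0, LF[1]=C('c')+0=6+0=6
L[2]='b': occ=0, LF[2]=C('b')+0=4+0=4
L[3]='$': occ=0, LF[3]=C('$')+0=0+0=0
L[4]='c': occ=1, LF[4]=C('c')+1=6+1=7
L[5]='a': occ=1, LF[5]=C('a')+1=1+1=2
L[6]='b': occ=1, LF[6]=C('b')+1=4+1=5
L[7]='c': occ=2, LF[7]=C('c')+2=6+2=8
L[8]='a': occ=2, LF[8]=C('a')+2=1+2=3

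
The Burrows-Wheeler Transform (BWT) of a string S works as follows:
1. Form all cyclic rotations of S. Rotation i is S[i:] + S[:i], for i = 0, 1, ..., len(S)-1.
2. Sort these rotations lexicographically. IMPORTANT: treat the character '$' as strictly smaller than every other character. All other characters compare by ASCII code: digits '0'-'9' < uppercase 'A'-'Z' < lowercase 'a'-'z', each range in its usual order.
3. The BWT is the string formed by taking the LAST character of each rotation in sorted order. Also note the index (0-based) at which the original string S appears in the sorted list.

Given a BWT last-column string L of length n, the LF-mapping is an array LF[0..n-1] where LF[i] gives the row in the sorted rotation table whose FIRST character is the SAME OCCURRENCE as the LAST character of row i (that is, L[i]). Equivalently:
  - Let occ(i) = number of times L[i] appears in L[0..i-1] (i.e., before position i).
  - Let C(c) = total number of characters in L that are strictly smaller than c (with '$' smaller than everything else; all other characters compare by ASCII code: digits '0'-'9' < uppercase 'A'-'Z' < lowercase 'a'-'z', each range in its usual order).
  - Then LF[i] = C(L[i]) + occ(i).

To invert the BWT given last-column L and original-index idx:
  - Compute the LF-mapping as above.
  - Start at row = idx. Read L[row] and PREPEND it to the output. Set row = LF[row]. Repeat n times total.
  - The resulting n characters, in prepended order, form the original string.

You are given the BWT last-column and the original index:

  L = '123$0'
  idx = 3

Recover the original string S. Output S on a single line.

Answer: 2031$

Derivation:
LF mapping: 2 3 4 0 1
Walk LF starting at row 3, prepending L[row]:
  step 1: row=3, L[3]='$', prepend. Next row=LF[3]=0
  step 2: row=0, L[0]='1', prepend. Next row=LF[0]=2
  step 3: row=2, L[2]='3', prepend. Next row=LF[2]=4
  step 4: row=4, L[4]='0', prepend. Next row=LF[4]=1
  step 5: row=1, L[1]='2', prepend. Next row=LF[1]=3
Reversed output: 2031$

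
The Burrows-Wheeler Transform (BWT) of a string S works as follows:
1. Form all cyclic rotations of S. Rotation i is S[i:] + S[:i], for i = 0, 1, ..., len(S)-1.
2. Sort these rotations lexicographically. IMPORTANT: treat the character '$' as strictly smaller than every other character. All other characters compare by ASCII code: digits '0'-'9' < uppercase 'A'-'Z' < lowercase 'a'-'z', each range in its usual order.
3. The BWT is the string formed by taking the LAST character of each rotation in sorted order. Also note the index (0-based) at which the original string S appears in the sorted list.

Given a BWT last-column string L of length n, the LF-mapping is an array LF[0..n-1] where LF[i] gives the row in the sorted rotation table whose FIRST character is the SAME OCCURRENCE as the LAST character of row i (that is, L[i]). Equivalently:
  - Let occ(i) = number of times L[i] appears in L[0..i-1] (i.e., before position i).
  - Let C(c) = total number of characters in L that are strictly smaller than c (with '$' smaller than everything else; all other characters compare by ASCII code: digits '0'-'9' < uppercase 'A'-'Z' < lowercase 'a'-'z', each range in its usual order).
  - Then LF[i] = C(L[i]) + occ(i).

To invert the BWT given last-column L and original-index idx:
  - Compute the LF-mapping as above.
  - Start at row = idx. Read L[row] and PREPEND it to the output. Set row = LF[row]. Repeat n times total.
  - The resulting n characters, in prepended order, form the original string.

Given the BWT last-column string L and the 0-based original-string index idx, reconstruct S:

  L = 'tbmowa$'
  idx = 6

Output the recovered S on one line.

LF mapping: 5 2 3 4 6 1 0
Walk LF starting at row 6, prepending L[row]:
  step 1: row=6, L[6]='$', prepend. Next row=LF[6]=0
  step 2: row=0, L[0]='t', prepend. Next row=LF[0]=5
  step 3: row=5, L[5]='a', prepend. Next row=LF[5]=1
  step 4: row=1, L[1]='b', prepend. Next row=LF[1]=2
  step 5: row=2, L[2]='m', prepend. Next row=LF[2]=3
  step 6: row=3, L[3]='o', prepend. Next row=LF[3]=4
  step 7: row=4, L[4]='w', prepend. Next row=LF[4]=6
Reversed output: wombat$

Answer: wombat$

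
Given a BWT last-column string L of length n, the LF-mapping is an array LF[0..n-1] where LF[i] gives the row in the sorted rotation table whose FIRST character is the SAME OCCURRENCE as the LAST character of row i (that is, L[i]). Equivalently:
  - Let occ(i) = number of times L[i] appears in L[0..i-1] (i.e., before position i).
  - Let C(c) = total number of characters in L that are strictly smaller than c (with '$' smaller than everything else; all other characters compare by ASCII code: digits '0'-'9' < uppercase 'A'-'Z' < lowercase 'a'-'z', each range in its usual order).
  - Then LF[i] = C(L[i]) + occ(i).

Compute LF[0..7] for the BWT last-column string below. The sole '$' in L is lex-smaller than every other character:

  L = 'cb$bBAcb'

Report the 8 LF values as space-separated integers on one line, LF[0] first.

Char counts: '$':1, 'A':1, 'B':1, 'b':3, 'c':2
C (first-col start): C('$')=0, C('A')=1, C('B')=2, C('b')=3, C('c')=6
L[0]='c': occ=0, LF[0]=C('c')+0=6+0=6
L[1]='b': occ=0, LF[1]=C('b')+0=3+0=3
L[2]='$': occ=0, LF[2]=C('$')+0=0+0=0
L[3]='b': occ=1, LF[3]=C('b')+1=3+1=4
L[4]='B': occ=0, LF[4]=C('B')+0=2+0=2
L[5]='A': occ=0, LF[5]=C('A')+0=1+0=1
L[6]='c': occ=1, LF[6]=C('c')+1=6+1=7
L[7]='b': occ=2, LF[7]=C('b')+2=3+2=5

Answer: 6 3 0 4 2 1 7 5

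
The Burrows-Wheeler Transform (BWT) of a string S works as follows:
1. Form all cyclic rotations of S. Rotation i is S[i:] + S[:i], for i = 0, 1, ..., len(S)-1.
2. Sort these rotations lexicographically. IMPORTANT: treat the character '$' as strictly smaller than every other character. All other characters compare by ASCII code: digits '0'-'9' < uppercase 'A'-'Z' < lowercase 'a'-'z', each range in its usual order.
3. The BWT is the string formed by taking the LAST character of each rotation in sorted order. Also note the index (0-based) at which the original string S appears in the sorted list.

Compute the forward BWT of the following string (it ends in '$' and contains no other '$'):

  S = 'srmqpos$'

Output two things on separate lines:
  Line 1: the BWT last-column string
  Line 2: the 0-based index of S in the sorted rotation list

All 8 rotations (rotation i = S[i:]+S[:i]):
  rot[0] = srmqpos$
  rot[1] = rmqpos$s
  rot[2] = mqpos$sr
  rot[3] = qpos$srm
  rot[4] = pos$srmq
  rot[5] = os$srmqp
  rot[6] = s$srmqpo
  rot[7] = $srmqpos
Sorted (with $ < everything):
  sorted[0] = $srmqpos  (last char: 's')
  sorted[1] = mqpos$sr  (last char: 'r')
  sorted[2] = os$srmqp  (last char: 'p')
  sorted[3] = pos$srmq  (last char: 'q')
  sorted[4] = qpos$srm  (last char: 'm')
  sorted[5] = rmqpos$s  (last char: 's')
  sorted[6] = s$srmqpo  (last char: 'o')
  sorted[7] = srmqpos$  (last char: '$')
Last column: srpqmso$
Original string S is at sorted index 7

Answer: srpqmso$
7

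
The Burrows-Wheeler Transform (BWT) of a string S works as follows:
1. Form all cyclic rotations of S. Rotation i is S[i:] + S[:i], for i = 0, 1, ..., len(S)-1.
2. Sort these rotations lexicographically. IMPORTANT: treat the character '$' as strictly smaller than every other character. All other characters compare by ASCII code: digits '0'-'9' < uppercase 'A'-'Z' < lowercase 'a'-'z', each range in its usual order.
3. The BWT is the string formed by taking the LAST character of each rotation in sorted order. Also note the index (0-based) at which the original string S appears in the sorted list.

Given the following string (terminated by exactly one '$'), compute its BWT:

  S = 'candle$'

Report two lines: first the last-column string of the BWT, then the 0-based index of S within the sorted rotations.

All 7 rotations (rotation i = S[i:]+S[:i]):
  rot[0] = candle$
  rot[1] = andle$c
  rot[2] = ndle$ca
  rot[3] = dle$can
  rot[4] = le$cand
  rot[5] = e$candl
  rot[6] = $candle
Sorted (with $ < everything):
  sorted[0] = $candle  (last char: 'e')
  sorted[1] = andle$c  (last char: 'c')
  sorted[2] = candle$  (last char: '$')
  sorted[3] = dle$can  (last char: 'n')
  sorted[4] = e$candl  (last char: 'l')
  sorted[5] = le$cand  (last char: 'd')
  sorted[6] = ndle$ca  (last char: 'a')
Last column: ec$nlda
Original string S is at sorted index 2

Answer: ec$nlda
2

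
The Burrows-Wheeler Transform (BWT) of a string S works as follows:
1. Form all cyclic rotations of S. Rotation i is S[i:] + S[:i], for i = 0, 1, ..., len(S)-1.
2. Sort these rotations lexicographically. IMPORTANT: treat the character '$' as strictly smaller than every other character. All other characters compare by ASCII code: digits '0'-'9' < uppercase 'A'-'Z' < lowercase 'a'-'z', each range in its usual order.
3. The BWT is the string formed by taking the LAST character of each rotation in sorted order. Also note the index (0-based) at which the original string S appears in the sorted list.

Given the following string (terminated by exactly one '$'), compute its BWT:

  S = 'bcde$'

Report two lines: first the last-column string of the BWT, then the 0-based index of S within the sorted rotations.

Answer: e$bcd
1

Derivation:
All 5 rotations (rotation i = S[i:]+S[:i]):
  rot[0] = bcde$
  rot[1] = cde$b
  rot[2] = de$bc
  rot[3] = e$bcd
  rot[4] = $bcde
Sorted (with $ < everything):
  sorted[0] = $bcde  (last char: 'e')
  sorted[1] = bcde$  (last char: '$')
  sorted[2] = cde$b  (last char: 'b')
  sorted[3] = de$bc  (last char: 'c')
  sorted[4] = e$bcd  (last char: 'd')
Last column: e$bcd
Original string S is at sorted index 1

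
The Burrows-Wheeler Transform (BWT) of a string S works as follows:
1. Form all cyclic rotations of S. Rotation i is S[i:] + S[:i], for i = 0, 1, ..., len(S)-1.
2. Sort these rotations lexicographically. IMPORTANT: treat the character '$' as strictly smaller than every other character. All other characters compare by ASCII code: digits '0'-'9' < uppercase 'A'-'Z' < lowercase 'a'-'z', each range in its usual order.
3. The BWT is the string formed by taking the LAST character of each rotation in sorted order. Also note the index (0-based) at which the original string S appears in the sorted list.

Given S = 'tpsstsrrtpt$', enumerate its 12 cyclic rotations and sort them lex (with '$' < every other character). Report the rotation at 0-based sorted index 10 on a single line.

Answer: tpt$tpsstsrr

Derivation:
All 12 rotations (rotation i = S[i:]+S[:i]):
  rot[0] = tpsstsrrtpt$
  rot[1] = psstsrrtpt$t
  rot[2] = sstsrrtpt$tp
  rot[3] = stsrrtpt$tps
  rot[4] = tsrrtpt$tpss
  rot[5] = srrtpt$tpsst
  rot[6] = rrtpt$tpssts
  rot[7] = rtpt$tpsstsr
  rot[8] = tpt$tpsstsrr
  rot[9] = pt$tpsstsrrt
  rot[10] = t$tpsstsrrtp
  rot[11] = $tpsstsrrtpt
Sorted (with $ < everything):
  sorted[0] = $tpsstsrrtpt
  sorted[1] = psstsrrtpt$t
  sorted[2] = pt$tpsstsrrt
  sorted[3] = rrtpt$tpssts
  sorted[4] = rtpt$tpsstsr
  sorted[5] = srrtpt$tpsst
  sorted[6] = sstsrrtpt$tp
  sorted[7] = stsrrtpt$tps
  sorted[8] = t$tpsstsrrtp
  sorted[9] = tpsstsrrtpt$
  sorted[10] = tpt$tpsstsrr
  sorted[11] = tsrrtpt$tpss
sorted[10] = tpt$tpsstsrr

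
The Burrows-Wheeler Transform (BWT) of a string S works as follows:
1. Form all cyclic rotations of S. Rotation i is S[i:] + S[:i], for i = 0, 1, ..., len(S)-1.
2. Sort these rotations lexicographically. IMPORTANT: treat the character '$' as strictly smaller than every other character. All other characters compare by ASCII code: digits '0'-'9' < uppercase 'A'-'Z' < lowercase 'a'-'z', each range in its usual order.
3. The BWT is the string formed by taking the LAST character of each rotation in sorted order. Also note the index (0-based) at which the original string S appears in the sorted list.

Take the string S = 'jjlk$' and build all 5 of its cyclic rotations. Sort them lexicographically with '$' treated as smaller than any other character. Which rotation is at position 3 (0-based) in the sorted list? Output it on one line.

Answer: k$jjl

Derivation:
All 5 rotations (rotation i = S[i:]+S[:i]):
  rot[0] = jjlk$
  rot[1] = jlk$j
  rot[2] = lk$jj
  rot[3] = k$jjl
  rot[4] = $jjlk
Sorted (with $ < everything):
  sorted[0] = $jjlk
  sorted[1] = jjlk$
  sorted[2] = jlk$j
  sorted[3] = k$jjl
  sorted[4] = lk$jj
sorted[3] = k$jjl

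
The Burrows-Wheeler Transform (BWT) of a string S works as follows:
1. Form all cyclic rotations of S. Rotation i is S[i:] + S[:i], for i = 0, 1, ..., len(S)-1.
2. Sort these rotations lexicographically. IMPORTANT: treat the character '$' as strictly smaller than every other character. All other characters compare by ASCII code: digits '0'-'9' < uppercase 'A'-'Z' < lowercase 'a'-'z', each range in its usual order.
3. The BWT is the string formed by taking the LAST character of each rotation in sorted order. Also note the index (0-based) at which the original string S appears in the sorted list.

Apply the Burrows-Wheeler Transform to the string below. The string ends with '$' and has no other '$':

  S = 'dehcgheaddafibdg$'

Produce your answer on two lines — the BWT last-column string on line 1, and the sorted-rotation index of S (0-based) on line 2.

All 17 rotations (rotation i = S[i:]+S[:i]):
  rot[0] = dehcgheaddafibdg$
  rot[1] = ehcgheaddafibdg$d
  rot[2] = hcgheaddafibdg$de
  rot[3] = cgheaddafibdg$deh
  rot[4] = gheaddafibdg$dehc
  rot[5] = headdafibdg$dehcg
  rot[6] = eaddafibdg$dehcgh
  rot[7] = addafibdg$dehcghe
  rot[8] = ddafibdg$dehcghea
  rot[9] = dafibdg$dehcghead
  rot[10] = afibdg$dehcgheadd
  rot[11] = fibdg$dehcgheadda
  rot[12] = ibdg$dehcgheaddaf
  rot[13] = bdg$dehcgheaddafi
  rot[14] = dg$dehcgheaddafib
  rot[15] = g$dehcgheaddafibd
  rot[16] = $dehcgheaddafibdg
Sorted (with $ < everything):
  sorted[0] = $dehcgheaddafibdg  (last char: 'g')
  sorted[1] = addafibdg$dehcghe  (last char: 'e')
  sorted[2] = afibdg$dehcgheadd  (last char: 'd')
  sorted[3] = bdg$dehcgheaddafi  (last char: 'i')
  sorted[4] = cgheaddafibdg$deh  (last char: 'h')
  sorted[5] = dafibdg$dehcghead  (last char: 'd')
  sorted[6] = ddafibdg$dehcghea  (last char: 'a')
  sorted[7] = dehcgheaddafibdg$  (last char: '$')
  sorted[8] = dg$dehcgheaddafib  (last char: 'b')
  sorted[9] = eaddafibdg$dehcgh  (last char: 'h')
  sorted[10] = ehcgheaddafibdg$d  (last char: 'd')
  sorted[11] = fibdg$dehcgheadda  (last char: 'a')
  sorted[12] = g$dehcgheaddafibd  (last char: 'd')
  sorted[13] = gheaddafibdg$dehc  (last char: 'c')
  sorted[14] = hcgheaddafibdg$de  (last char: 'e')
  sorted[15] = headdafibdg$dehcg  (last char: 'g')
  sorted[16] = ibdg$dehcgheaddaf  (last char: 'f')
Last column: gedihda$bhdadcegf
Original string S is at sorted index 7

Answer: gedihda$bhdadcegf
7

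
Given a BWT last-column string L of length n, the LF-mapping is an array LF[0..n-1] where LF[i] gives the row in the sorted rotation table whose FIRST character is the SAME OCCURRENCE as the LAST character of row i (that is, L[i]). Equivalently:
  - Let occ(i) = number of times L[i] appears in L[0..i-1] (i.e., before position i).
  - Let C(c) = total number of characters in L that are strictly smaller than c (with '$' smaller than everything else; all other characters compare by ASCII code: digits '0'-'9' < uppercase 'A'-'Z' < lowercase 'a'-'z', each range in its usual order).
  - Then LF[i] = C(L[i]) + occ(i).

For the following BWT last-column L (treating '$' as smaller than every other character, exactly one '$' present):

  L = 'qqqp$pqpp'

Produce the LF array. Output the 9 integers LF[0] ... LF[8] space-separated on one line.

Char counts: '$':1, 'p':4, 'q':4
C (first-col start): C('$')=0, C('p')=1, C('q')=5
L[0]='q': occ=0, LF[0]=C('q')+0=5+0=5
L[1]='q': occ=1, LF[1]=C('q')+1=5+1=6
L[2]='q': occ=2, LF[2]=C('q')+2=5+2=7
L[3]='p': occ=0, LF[3]=C('p')+0=1+0=1
L[4]='$': occ=0, LF[4]=C('$')+0=0+0=0
L[5]='p': occ=1, LF[5]=C('p')+1=1+1=2
L[6]='q': occ=3, LF[6]=C('q')+3=5+3=8
L[7]='p': occ=2, LF[7]=C('p')+2=1+2=3
L[8]='p': occ=3, LF[8]=C('p')+3=1+3=4

Answer: 5 6 7 1 0 2 8 3 4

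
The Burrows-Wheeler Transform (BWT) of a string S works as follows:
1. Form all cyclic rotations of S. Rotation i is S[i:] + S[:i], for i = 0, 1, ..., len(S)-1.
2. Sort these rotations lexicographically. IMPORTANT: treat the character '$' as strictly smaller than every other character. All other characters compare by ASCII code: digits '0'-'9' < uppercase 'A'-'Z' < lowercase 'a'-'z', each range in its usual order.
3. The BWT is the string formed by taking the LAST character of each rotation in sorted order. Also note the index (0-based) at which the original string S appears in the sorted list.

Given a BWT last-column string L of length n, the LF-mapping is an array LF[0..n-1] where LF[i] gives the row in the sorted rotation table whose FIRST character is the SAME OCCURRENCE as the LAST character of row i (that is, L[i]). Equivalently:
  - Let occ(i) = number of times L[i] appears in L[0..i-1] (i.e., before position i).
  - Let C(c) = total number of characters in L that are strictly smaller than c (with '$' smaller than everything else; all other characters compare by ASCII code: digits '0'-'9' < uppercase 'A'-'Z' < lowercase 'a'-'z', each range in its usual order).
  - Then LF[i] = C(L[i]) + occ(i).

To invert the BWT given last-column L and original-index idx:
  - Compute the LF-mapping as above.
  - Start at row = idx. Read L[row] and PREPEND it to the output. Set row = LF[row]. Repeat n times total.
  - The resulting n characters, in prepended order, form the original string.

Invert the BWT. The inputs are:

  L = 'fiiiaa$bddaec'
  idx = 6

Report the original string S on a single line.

Answer: deiaciaiabdf$

Derivation:
LF mapping: 9 10 11 12 1 2 0 4 6 7 3 8 5
Walk LF starting at row 6, prepending L[row]:
  step 1: row=6, L[6]='$', prepend. Next row=LF[6]=0
  step 2: row=0, L[0]='f', prepend. Next row=LF[0]=9
  step 3: row=9, L[9]='d', prepend. Next row=LF[9]=7
  step 4: row=7, L[7]='b', prepend. Next row=LF[7]=4
  step 5: row=4, L[4]='a', prepend. Next row=LF[4]=1
  step 6: row=1, L[1]='i', prepend. Next row=LF[1]=10
  step 7: row=10, L[10]='a', prepend. Next row=LF[10]=3
  step 8: row=3, L[3]='i', prepend. Next row=LF[3]=12
  step 9: row=12, L[12]='c', prepend. Next row=LF[12]=5
  step 10: row=5, L[5]='a', prepend. Next row=LF[5]=2
  step 11: row=2, L[2]='i', prepend. Next row=LF[2]=11
  step 12: row=11, L[11]='e', prepend. Next row=LF[11]=8
  step 13: row=8, L[8]='d', prepend. Next row=LF[8]=6
Reversed output: deiaciaiabdf$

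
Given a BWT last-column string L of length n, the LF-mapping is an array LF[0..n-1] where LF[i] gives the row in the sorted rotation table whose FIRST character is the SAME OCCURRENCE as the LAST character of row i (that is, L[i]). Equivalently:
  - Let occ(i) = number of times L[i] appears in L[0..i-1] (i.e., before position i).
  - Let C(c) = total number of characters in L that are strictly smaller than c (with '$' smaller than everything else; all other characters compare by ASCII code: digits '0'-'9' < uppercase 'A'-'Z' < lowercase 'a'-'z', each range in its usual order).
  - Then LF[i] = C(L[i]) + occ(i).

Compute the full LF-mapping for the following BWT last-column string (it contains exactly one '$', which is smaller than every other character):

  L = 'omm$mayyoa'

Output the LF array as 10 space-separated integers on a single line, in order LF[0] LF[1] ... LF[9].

Char counts: '$':1, 'a':2, 'm':3, 'o':2, 'y':2
C (first-col start): C('$')=0, C('a')=1, C('m')=3, C('o')=6, C('y')=8
L[0]='o': occ=0, LF[0]=C('o')+0=6+0=6
L[1]='m': occ=0, LF[1]=C('m')+0=3+0=3
L[2]='m': occ=1, LF[2]=C('m')+1=3+1=4
L[3]='$': occ=0, LF[3]=C('$')+0=0+0=0
L[4]='m': occ=2, LF[4]=C('m')+2=3+2=5
L[5]='a': occ=0, LF[5]=C('a')+0=1+0=1
L[6]='y': occ=0, LF[6]=C('y')+0=8+0=8
L[7]='y': occ=1, LF[7]=C('y')+1=8+1=9
L[8]='o': occ=1, LF[8]=C('o')+1=6+1=7
L[9]='a': occ=1, LF[9]=C('a')+1=1+1=2

Answer: 6 3 4 0 5 1 8 9 7 2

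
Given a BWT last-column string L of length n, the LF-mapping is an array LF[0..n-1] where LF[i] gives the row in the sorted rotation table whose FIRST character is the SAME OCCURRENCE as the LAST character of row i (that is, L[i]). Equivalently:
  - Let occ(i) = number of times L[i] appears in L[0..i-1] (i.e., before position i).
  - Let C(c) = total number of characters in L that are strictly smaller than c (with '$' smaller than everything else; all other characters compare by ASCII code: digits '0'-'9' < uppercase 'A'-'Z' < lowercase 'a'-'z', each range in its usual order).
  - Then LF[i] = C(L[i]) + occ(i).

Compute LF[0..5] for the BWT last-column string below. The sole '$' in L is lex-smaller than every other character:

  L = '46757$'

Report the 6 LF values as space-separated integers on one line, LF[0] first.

Char counts: '$':1, '4':1, '5':1, '6':1, '7':2
C (first-col start): C('$')=0, C('4')=1, C('5')=2, C('6')=3, C('7')=4
L[0]='4': occ=0, LF[0]=C('4')+0=1+0=1
L[1]='6': occ=0, LF[1]=C('6')+0=3+0=3
L[2]='7': occ=0, LF[2]=C('7')+0=4+0=4
L[3]='5': occ=0, LF[3]=C('5')+0=2+0=2
L[4]='7': occ=1, LF[4]=C('7')+1=4+1=5
L[5]='$': occ=0, LF[5]=C('$')+0=0+0=0

Answer: 1 3 4 2 5 0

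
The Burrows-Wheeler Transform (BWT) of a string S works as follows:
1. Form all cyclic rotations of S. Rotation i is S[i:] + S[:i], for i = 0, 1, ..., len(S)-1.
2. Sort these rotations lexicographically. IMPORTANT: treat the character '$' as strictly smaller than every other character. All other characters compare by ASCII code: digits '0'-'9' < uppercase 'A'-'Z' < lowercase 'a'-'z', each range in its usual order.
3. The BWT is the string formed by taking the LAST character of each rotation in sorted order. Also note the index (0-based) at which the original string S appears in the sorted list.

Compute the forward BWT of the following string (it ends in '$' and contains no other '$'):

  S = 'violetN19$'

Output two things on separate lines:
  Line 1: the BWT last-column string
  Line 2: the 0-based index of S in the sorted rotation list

All 10 rotations (rotation i = S[i:]+S[:i]):
  rot[0] = violetN19$
  rot[1] = ioletN19$v
  rot[2] = oletN19$vi
  rot[3] = letN19$vio
  rot[4] = etN19$viol
  rot[5] = tN19$viole
  rot[6] = N19$violet
  rot[7] = 19$violetN
  rot[8] = 9$violetN1
  rot[9] = $violetN19
Sorted (with $ < everything):
  sorted[0] = $violetN19  (last char: '9')
  sorted[1] = 19$violetN  (last char: 'N')
  sorted[2] = 9$violetN1  (last char: '1')
  sorted[3] = N19$violet  (last char: 't')
  sorted[4] = etN19$viol  (last char: 'l')
  sorted[5] = ioletN19$v  (last char: 'v')
  sorted[6] = letN19$vio  (last char: 'o')
  sorted[7] = oletN19$vi  (last char: 'i')
  sorted[8] = tN19$viole  (last char: 'e')
  sorted[9] = violetN19$  (last char: '$')
Last column: 9N1tlvoie$
Original string S is at sorted index 9

Answer: 9N1tlvoie$
9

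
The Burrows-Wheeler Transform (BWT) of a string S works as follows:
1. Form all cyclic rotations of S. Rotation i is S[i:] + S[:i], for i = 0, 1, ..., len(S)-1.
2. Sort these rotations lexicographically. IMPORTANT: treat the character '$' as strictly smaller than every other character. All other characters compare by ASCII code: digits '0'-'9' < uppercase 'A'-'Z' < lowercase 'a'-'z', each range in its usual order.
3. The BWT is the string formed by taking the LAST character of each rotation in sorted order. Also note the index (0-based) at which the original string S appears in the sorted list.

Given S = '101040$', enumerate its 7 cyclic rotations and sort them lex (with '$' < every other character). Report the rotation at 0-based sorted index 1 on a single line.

All 7 rotations (rotation i = S[i:]+S[:i]):
  rot[0] = 101040$
  rot[1] = 01040$1
  rot[2] = 1040$10
  rot[3] = 040$101
  rot[4] = 40$1010
  rot[5] = 0$10104
  rot[6] = $101040
Sorted (with $ < everything):
  sorted[0] = $101040
  sorted[1] = 0$10104
  sorted[2] = 01040$1
  sorted[3] = 040$101
  sorted[4] = 101040$
  sorted[5] = 1040$10
  sorted[6] = 40$1010
sorted[1] = 0$10104

Answer: 0$10104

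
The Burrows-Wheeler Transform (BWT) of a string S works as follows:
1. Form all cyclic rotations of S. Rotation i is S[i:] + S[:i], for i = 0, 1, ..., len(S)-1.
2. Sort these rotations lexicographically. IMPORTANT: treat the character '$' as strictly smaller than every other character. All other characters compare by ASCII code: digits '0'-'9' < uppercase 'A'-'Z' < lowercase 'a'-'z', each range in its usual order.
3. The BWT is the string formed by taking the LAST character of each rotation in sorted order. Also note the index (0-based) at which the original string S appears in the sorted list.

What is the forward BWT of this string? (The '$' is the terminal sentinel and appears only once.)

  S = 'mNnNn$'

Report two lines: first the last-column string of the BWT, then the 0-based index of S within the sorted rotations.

All 6 rotations (rotation i = S[i:]+S[:i]):
  rot[0] = mNnNn$
  rot[1] = NnNn$m
  rot[2] = nNn$mN
  rot[3] = Nn$mNn
  rot[4] = n$mNnN
  rot[5] = $mNnNn
Sorted (with $ < everything):
  sorted[0] = $mNnNn  (last char: 'n')
  sorted[1] = Nn$mNn  (last char: 'n')
  sorted[2] = NnNn$m  (last char: 'm')
  sorted[3] = mNnNn$  (last char: '$')
  sorted[4] = n$mNnN  (last char: 'N')
  sorted[5] = nNn$mN  (last char: 'N')
Last column: nnm$NN
Original string S is at sorted index 3

Answer: nnm$NN
3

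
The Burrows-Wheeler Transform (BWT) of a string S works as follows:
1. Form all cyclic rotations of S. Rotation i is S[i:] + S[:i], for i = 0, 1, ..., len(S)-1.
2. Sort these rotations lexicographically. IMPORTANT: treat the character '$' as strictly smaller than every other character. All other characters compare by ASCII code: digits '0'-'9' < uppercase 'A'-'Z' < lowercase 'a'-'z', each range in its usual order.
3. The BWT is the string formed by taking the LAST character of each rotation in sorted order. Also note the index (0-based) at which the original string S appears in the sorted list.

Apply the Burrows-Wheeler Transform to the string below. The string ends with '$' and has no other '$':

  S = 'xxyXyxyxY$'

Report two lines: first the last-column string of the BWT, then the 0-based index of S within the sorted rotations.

All 10 rotations (rotation i = S[i:]+S[:i]):
  rot[0] = xxyXyxyxY$
  rot[1] = xyXyxyxY$x
  rot[2] = yXyxyxY$xx
  rot[3] = XyxyxY$xxy
  rot[4] = yxyxY$xxyX
  rot[5] = xyxY$xxyXy
  rot[6] = yxY$xxyXyx
  rot[7] = xY$xxyXyxy
  rot[8] = Y$xxyXyxyx
  rot[9] = $xxyXyxyxY
Sorted (with $ < everything):
  sorted[0] = $xxyXyxyxY  (last char: 'Y')
  sorted[1] = XyxyxY$xxy  (last char: 'y')
  sorted[2] = Y$xxyXyxyx  (last char: 'x')
  sorted[3] = xY$xxyXyxy  (last char: 'y')
  sorted[4] = xxyXyxyxY$  (last char: '$')
  sorted[5] = xyXyxyxY$x  (last char: 'x')
  sorted[6] = xyxY$xxyXy  (last char: 'y')
  sorted[7] = yXyxyxY$xx  (last char: 'x')
  sorted[8] = yxY$xxyXyx  (last char: 'x')
  sorted[9] = yxyxY$xxyX  (last char: 'X')
Last column: Yyxy$xyxxX
Original string S is at sorted index 4

Answer: Yyxy$xyxxX
4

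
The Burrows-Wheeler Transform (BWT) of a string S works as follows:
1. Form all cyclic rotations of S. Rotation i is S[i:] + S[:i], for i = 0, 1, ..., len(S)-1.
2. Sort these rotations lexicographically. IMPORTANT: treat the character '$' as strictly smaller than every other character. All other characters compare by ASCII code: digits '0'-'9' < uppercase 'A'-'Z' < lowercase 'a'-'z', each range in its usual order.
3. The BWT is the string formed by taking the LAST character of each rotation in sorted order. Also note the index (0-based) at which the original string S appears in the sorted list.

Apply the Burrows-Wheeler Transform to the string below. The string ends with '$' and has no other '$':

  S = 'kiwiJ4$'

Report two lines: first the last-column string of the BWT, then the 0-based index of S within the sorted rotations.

Answer: 4Jiwk$i
5

Derivation:
All 7 rotations (rotation i = S[i:]+S[:i]):
  rot[0] = kiwiJ4$
  rot[1] = iwiJ4$k
  rot[2] = wiJ4$ki
  rot[3] = iJ4$kiw
  rot[4] = J4$kiwi
  rot[5] = 4$kiwiJ
  rot[6] = $kiwiJ4
Sorted (with $ < everything):
  sorted[0] = $kiwiJ4  (last char: '4')
  sorted[1] = 4$kiwiJ  (last char: 'J')
  sorted[2] = J4$kiwi  (last char: 'i')
  sorted[3] = iJ4$kiw  (last char: 'w')
  sorted[4] = iwiJ4$k  (last char: 'k')
  sorted[5] = kiwiJ4$  (last char: '$')
  sorted[6] = wiJ4$ki  (last char: 'i')
Last column: 4Jiwk$i
Original string S is at sorted index 5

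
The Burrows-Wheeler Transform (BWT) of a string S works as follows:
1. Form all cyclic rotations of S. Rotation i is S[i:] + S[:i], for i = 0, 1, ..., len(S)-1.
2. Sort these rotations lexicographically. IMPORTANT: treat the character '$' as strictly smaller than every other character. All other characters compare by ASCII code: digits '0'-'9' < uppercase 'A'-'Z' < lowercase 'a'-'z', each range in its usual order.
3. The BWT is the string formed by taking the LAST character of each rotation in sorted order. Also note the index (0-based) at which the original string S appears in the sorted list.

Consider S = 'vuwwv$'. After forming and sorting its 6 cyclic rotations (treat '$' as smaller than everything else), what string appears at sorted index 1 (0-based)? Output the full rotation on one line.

All 6 rotations (rotation i = S[i:]+S[:i]):
  rot[0] = vuwwv$
  rot[1] = uwwv$v
  rot[2] = wwv$vu
  rot[3] = wv$vuw
  rot[4] = v$vuww
  rot[5] = $vuwwv
Sorted (with $ < everything):
  sorted[0] = $vuwwv
  sorted[1] = uwwv$v
  sorted[2] = v$vuww
  sorted[3] = vuwwv$
  sorted[4] = wv$vuw
  sorted[5] = wwv$vu
sorted[1] = uwwv$v

Answer: uwwv$v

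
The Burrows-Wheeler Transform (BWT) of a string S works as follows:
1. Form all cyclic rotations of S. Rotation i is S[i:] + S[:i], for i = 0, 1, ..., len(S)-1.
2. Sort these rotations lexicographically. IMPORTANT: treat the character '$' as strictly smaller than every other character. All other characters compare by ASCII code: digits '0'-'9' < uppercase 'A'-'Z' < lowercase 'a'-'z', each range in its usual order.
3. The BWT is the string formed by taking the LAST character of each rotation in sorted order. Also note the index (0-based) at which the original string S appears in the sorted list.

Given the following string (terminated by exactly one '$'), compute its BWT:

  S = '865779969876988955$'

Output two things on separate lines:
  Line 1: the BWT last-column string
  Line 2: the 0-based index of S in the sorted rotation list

All 19 rotations (rotation i = S[i:]+S[:i]):
  rot[0] = 865779969876988955$
  rot[1] = 65779969876988955$8
  rot[2] = 5779969876988955$86
  rot[3] = 779969876988955$865
  rot[4] = 79969876988955$8657
  rot[5] = 9969876988955$86577
  rot[6] = 969876988955$865779
  rot[7] = 69876988955$8657799
  rot[8] = 9876988955$86577996
  rot[9] = 876988955$865779969
  rot[10] = 76988955$8657799698
  rot[11] = 6988955$86577996987
  rot[12] = 988955$865779969876
  rot[13] = 88955$8657799698769
  rot[14] = 8955$86577996987698
  rot[15] = 955$865779969876988
  rot[16] = 55$8657799698769889
  rot[17] = 5$86577996987698895
  rot[18] = $865779969876988955
Sorted (with $ < everything):
  sorted[0] = $865779969876988955  (last char: '5')
  sorted[1] = 5$86577996987698895  (last char: '5')
  sorted[2] = 55$8657799698769889  (last char: '9')
  sorted[3] = 5779969876988955$86  (last char: '6')
  sorted[4] = 65779969876988955$8  (last char: '8')
  sorted[5] = 69876988955$8657799  (last char: '9')
  sorted[6] = 6988955$86577996987  (last char: '7')
  sorted[7] = 76988955$8657799698  (last char: '8')
  sorted[8] = 779969876988955$865  (last char: '5')
  sorted[9] = 79969876988955$8657  (last char: '7')
  sorted[10] = 865779969876988955$  (last char: '$')
  sorted[11] = 876988955$865779969  (last char: '9')
  sorted[12] = 88955$8657799698769  (last char: '9')
  sorted[13] = 8955$86577996987698  (last char: '8')
  sorted[14] = 955$865779969876988  (last char: '8')
  sorted[15] = 969876988955$865779  (last char: '9')
  sorted[16] = 9876988955$86577996  (last char: '6')
  sorted[17] = 988955$865779969876  (last char: '6')
  sorted[18] = 9969876988955$86577  (last char: '7')
Last column: 5596897857$99889667
Original string S is at sorted index 10

Answer: 5596897857$99889667
10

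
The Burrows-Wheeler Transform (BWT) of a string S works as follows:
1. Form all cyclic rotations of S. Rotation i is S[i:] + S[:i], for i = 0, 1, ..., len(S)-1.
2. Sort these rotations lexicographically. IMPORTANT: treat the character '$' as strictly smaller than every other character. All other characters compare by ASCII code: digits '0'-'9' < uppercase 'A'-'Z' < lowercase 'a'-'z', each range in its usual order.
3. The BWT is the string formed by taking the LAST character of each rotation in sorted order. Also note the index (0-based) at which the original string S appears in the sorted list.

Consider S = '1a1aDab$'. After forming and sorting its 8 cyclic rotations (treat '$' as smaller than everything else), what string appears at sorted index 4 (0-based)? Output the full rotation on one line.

Answer: a1aDab$1

Derivation:
All 8 rotations (rotation i = S[i:]+S[:i]):
  rot[0] = 1a1aDab$
  rot[1] = a1aDab$1
  rot[2] = 1aDab$1a
  rot[3] = aDab$1a1
  rot[4] = Dab$1a1a
  rot[5] = ab$1a1aD
  rot[6] = b$1a1aDa
  rot[7] = $1a1aDab
Sorted (with $ < everything):
  sorted[0] = $1a1aDab
  sorted[1] = 1a1aDab$
  sorted[2] = 1aDab$1a
  sorted[3] = Dab$1a1a
  sorted[4] = a1aDab$1
  sorted[5] = aDab$1a1
  sorted[6] = ab$1a1aD
  sorted[7] = b$1a1aDa
sorted[4] = a1aDab$1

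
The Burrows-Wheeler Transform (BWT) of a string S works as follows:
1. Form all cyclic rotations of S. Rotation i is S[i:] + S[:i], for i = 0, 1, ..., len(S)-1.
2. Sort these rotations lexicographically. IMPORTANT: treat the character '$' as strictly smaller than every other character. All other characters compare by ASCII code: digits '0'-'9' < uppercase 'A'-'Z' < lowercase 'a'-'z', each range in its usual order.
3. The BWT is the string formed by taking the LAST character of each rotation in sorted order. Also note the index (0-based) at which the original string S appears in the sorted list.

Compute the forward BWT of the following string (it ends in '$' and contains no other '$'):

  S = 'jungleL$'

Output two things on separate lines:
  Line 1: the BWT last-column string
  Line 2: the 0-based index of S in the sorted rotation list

All 8 rotations (rotation i = S[i:]+S[:i]):
  rot[0] = jungleL$
  rot[1] = ungleL$j
  rot[2] = ngleL$ju
  rot[3] = gleL$jun
  rot[4] = leL$jung
  rot[5] = eL$jungl
  rot[6] = L$jungle
  rot[7] = $jungleL
Sorted (with $ < everything):
  sorted[0] = $jungleL  (last char: 'L')
  sorted[1] = L$jungle  (last char: 'e')
  sorted[2] = eL$jungl  (last char: 'l')
  sorted[3] = gleL$jun  (last char: 'n')
  sorted[4] = jungleL$  (last char: '$')
  sorted[5] = leL$jung  (last char: 'g')
  sorted[6] = ngleL$ju  (last char: 'u')
  sorted[7] = ungleL$j  (last char: 'j')
Last column: Leln$guj
Original string S is at sorted index 4

Answer: Leln$guj
4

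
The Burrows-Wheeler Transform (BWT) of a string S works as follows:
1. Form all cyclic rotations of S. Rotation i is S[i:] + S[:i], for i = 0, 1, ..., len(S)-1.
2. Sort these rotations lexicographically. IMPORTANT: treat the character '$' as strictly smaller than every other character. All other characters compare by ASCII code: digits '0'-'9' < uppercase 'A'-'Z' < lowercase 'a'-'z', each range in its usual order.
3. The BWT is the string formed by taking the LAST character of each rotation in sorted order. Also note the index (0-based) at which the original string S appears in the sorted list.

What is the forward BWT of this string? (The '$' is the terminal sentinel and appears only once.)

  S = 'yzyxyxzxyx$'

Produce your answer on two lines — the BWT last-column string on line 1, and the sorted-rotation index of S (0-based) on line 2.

Answer: xyzyyxzx$xy
8

Derivation:
All 11 rotations (rotation i = S[i:]+S[:i]):
  rot[0] = yzyxyxzxyx$
  rot[1] = zyxyxzxyx$y
  rot[2] = yxyxzxyx$yz
  rot[3] = xyxzxyx$yzy
  rot[4] = yxzxyx$yzyx
  rot[5] = xzxyx$yzyxy
  rot[6] = zxyx$yzyxyx
  rot[7] = xyx$yzyxyxz
  rot[8] = yx$yzyxyxzx
  rot[9] = x$yzyxyxzxy
  rot[10] = $yzyxyxzxyx
Sorted (with $ < everything):
  sorted[0] = $yzyxyxzxyx  (last char: 'x')
  sorted[1] = x$yzyxyxzxy  (last char: 'y')
  sorted[2] = xyx$yzyxyxz  (last char: 'z')
  sorted[3] = xyxzxyx$yzy  (last char: 'y')
  sorted[4] = xzxyx$yzyxy  (last char: 'y')
  sorted[5] = yx$yzyxyxzx  (last char: 'x')
  sorted[6] = yxyxzxyx$yz  (last char: 'z')
  sorted[7] = yxzxyx$yzyx  (last char: 'x')
  sorted[8] = yzyxyxzxyx$  (last char: '$')
  sorted[9] = zxyx$yzyxyx  (last char: 'x')
  sorted[10] = zyxyxzxyx$y  (last char: 'y')
Last column: xyzyyxzx$xy
Original string S is at sorted index 8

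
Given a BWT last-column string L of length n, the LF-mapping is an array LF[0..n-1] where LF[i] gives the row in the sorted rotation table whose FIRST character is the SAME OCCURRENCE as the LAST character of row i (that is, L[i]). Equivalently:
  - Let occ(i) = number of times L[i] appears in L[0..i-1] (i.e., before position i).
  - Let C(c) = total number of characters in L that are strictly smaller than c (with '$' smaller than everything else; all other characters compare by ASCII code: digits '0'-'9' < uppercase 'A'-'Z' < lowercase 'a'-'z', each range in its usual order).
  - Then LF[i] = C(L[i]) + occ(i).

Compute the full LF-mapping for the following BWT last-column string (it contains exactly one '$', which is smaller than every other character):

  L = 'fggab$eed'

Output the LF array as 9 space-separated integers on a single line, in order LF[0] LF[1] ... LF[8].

Char counts: '$':1, 'a':1, 'b':1, 'd':1, 'e':2, 'f':1, 'g':2
C (first-col start): C('$')=0, C('a')=1, C('b')=2, C('d')=3, C('e')=4, C('f')=6, C('g')=7
L[0]='f': occ=0, LF[0]=C('f')+0=6+0=6
L[1]='g': occ=0, LF[1]=C('g')+0=7+0=7
L[2]='g': occ=1, LF[2]=C('g')+1=7+1=8
L[3]='a': occ=0, LF[3]=C('a')+0=1+0=1
L[4]='b': occ=0, LF[4]=C('b')+0=2+0=2
L[5]='$': occ=0, LF[5]=C('$')+0=0+0=0
L[6]='e': occ=0, LF[6]=C('e')+0=4+0=4
L[7]='e': occ=1, LF[7]=C('e')+1=4+1=5
L[8]='d': occ=0, LF[8]=C('d')+0=3+0=3

Answer: 6 7 8 1 2 0 4 5 3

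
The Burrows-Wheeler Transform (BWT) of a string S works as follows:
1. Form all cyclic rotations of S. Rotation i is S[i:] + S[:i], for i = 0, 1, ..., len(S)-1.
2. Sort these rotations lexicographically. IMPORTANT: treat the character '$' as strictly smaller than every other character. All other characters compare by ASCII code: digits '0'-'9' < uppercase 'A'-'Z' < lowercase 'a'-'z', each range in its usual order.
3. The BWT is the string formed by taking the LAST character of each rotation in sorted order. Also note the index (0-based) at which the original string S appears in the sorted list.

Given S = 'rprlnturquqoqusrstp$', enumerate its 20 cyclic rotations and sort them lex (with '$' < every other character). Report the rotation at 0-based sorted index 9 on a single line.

All 20 rotations (rotation i = S[i:]+S[:i]):
  rot[0] = rprlnturquqoqusrstp$
  rot[1] = prlnturquqoqusrstp$r
  rot[2] = rlnturquqoqusrstp$rp
  rot[3] = lnturquqoqusrstp$rpr
  rot[4] = nturquqoqusrstp$rprl
  rot[5] = turquqoqusrstp$rprln
  rot[6] = urquqoqusrstp$rprlnt
  rot[7] = rquqoqusrstp$rprlntu
  rot[8] = quqoqusrstp$rprlntur
  rot[9] = uqoqusrstp$rprlnturq
  rot[10] = qoqusrstp$rprlnturqu
  rot[11] = oqusrstp$rprlnturquq
  rot[12] = qusrstp$rprlnturquqo
  rot[13] = usrstp$rprlnturquqoq
  rot[14] = srstp$rprlnturquqoqu
  rot[15] = rstp$rprlnturquqoqus
  rot[16] = stp$rprlnturquqoqusr
  rot[17] = tp$rprlnturquqoqusrs
  rot[18] = p$rprlnturquqoqusrst
  rot[19] = $rprlnturquqoqusrstp
Sorted (with $ < everything):
  sorted[0] = $rprlnturquqoqusrstp
  sorted[1] = lnturquqoqusrstp$rpr
  sorted[2] = nturquqoqusrstp$rprl
  sorted[3] = oqusrstp$rprlnturquq
  sorted[4] = p$rprlnturquqoqusrst
  sorted[5] = prlnturquqoqusrstp$r
  sorted[6] = qoqusrstp$rprlnturqu
  sorted[7] = quqoqusrstp$rprlntur
  sorted[8] = qusrstp$rprlnturquqo
  sorted[9] = rlnturquqoqusrstp$rp
  sorted[10] = rprlnturquqoqusrstp$
  sorted[11] = rquqoqusrstp$rprlntu
  sorted[12] = rstp$rprlnturquqoqus
  sorted[13] = srstp$rprlnturquqoqu
  sorted[14] = stp$rprlnturquqoqusr
  sorted[15] = tp$rprlnturquqoqusrs
  sorted[16] = turquqoqusrstp$rprln
  sorted[17] = uqoqusrstp$rprlnturq
  sorted[18] = urquqoqusrstp$rprlnt
  sorted[19] = usrstp$rprlnturquqoq
sorted[9] = rlnturquqoqusrstp$rp

Answer: rlnturquqoqusrstp$rp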